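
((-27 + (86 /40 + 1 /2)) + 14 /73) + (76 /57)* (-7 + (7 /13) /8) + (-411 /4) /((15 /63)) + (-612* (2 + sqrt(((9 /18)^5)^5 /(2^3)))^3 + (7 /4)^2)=-83866277710113651619 /15651548021391360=-5358.34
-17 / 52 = -0.33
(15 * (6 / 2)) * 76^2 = 259920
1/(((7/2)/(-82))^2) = 26896/49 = 548.90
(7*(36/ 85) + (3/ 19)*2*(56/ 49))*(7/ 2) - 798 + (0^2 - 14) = -1292582/ 1615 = -800.36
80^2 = 6400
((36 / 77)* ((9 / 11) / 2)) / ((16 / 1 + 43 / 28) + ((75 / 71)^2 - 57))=-3266568 / 654949405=-0.00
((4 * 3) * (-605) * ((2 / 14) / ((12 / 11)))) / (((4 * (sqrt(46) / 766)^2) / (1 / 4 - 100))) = 55644271815 / 184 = 302414520.73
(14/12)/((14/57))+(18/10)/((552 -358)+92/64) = 4.76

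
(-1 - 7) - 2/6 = -25/3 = -8.33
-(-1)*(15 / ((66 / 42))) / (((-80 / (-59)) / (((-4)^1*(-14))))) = 8673 / 22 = 394.23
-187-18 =-205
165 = 165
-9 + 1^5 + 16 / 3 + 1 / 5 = -37 / 15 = -2.47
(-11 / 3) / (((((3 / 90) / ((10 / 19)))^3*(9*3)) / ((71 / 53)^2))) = -55451000000 / 57800793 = -959.35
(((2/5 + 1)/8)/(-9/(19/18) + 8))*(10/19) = -7/40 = -0.18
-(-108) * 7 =756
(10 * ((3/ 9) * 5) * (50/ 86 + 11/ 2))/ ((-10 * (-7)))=2615/ 1806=1.45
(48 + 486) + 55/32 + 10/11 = 188893/352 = 536.63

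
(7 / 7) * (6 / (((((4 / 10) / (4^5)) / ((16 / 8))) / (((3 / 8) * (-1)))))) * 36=-414720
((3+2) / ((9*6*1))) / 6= 0.02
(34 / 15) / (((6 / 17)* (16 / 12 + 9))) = 289 / 465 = 0.62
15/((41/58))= 21.22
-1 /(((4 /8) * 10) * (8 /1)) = -0.02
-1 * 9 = -9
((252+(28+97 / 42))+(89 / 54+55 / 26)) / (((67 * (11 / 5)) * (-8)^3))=-0.00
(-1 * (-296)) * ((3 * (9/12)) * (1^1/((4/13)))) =4329/2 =2164.50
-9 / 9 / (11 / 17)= -17 / 11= -1.55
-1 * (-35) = 35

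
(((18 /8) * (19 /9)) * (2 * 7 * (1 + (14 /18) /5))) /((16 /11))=19019 /360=52.83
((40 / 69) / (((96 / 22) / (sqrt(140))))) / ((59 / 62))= 3410*sqrt(35) / 12213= 1.65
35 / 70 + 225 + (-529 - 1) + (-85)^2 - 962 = 11917 / 2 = 5958.50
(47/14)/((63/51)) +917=270397/294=919.72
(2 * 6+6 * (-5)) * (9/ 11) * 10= -1620/ 11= -147.27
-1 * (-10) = 10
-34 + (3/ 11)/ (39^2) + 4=-167309/ 5577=-30.00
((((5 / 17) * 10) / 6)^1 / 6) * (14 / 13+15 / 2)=5575 / 7956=0.70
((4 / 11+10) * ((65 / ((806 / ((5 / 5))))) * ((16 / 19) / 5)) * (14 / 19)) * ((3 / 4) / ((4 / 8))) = 1008 / 6479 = 0.16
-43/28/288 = -0.01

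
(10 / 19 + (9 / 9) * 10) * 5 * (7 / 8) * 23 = 20125 / 19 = 1059.21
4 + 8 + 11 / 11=13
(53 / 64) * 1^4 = 53 / 64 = 0.83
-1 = -1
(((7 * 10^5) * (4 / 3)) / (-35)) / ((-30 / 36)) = 32000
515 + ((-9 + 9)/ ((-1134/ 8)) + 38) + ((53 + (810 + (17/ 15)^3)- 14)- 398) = 3393413/ 3375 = 1005.46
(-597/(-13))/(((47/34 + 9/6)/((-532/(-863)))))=771324/78533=9.82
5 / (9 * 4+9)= 1 / 9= 0.11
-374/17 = -22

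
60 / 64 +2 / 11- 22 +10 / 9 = -31315 / 1584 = -19.77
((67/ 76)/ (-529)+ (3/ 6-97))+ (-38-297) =-17348093/ 40204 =-431.50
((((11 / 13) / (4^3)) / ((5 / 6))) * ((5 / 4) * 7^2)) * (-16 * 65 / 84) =-385 / 32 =-12.03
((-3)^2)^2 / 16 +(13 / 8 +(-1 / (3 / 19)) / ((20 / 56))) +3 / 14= -18197 / 1680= -10.83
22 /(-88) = -0.25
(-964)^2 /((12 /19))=4414156 /3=1471385.33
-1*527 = -527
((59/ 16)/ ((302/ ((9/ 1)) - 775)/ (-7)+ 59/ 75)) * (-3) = -278775/ 2689024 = -0.10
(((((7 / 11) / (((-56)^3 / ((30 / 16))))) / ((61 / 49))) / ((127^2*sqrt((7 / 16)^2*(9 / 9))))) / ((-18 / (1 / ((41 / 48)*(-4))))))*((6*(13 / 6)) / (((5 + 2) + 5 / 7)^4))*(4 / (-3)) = 22295 / 362209712145836544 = 0.00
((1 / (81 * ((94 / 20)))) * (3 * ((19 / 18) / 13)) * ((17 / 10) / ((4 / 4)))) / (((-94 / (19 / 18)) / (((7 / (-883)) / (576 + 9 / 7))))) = 300713 / 1792781624800296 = 0.00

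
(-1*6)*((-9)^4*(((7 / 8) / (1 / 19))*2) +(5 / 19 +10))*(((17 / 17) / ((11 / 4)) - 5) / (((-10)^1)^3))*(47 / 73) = -119229850557 / 30514000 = -3907.38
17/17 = 1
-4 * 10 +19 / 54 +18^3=312787 / 54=5792.35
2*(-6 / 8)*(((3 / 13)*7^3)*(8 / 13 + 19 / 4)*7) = -6028911 / 1352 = -4459.25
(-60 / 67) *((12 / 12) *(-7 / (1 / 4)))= 1680 / 67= 25.07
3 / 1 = 3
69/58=1.19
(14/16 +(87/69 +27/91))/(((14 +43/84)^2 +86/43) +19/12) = 5132106/451862255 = 0.01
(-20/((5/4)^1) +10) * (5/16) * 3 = -45/8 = -5.62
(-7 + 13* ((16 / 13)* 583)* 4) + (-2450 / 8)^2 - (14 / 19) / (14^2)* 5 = 278968125 / 2128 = 131094.04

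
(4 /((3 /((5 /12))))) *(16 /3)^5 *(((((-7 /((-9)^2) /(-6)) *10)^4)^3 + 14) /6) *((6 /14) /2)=111125877949615509098271998970429440 /92709463147897837085761925410587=1198.65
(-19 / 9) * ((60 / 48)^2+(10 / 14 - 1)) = -2717 / 1008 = -2.70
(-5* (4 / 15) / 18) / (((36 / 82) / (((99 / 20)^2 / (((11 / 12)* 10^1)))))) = -451 / 1000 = -0.45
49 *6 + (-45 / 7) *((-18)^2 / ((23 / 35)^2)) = -2395974 / 529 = -4529.25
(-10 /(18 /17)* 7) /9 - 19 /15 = -3488 /405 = -8.61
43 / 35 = 1.23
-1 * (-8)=8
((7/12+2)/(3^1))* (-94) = -1457/18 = -80.94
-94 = -94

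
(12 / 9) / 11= 4 / 33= 0.12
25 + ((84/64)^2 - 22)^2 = 28584881/65536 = 436.17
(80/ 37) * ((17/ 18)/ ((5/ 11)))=1496/ 333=4.49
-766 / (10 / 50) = -3830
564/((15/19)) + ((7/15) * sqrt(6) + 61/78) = 7 * sqrt(6)/15 + 278921/390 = 716.33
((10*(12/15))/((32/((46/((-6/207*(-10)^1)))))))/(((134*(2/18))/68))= 242811/1340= 181.20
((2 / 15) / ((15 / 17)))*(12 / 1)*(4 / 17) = 32 / 75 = 0.43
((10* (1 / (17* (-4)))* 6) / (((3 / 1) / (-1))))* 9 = 45 / 17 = 2.65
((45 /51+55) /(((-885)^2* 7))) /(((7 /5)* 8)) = 95 /104388228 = 0.00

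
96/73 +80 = 81.32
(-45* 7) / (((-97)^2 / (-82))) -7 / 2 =-14203 / 18818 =-0.75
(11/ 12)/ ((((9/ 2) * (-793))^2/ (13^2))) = 11/ 904203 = 0.00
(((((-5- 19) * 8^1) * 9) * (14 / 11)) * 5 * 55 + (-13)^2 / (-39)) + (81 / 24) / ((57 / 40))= -34473712 / 57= -604801.96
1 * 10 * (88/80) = 11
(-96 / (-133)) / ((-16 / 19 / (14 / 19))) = -12 / 19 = -0.63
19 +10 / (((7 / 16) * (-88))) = 1443 / 77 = 18.74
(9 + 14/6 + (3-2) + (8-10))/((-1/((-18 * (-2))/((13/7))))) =-200.31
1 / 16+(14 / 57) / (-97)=5305 / 88464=0.06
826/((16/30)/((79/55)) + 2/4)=948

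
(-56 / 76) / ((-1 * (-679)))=-0.00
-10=-10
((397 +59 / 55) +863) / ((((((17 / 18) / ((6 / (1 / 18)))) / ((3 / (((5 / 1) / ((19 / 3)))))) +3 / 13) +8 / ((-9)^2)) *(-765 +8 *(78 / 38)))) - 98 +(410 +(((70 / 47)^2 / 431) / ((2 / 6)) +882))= 109120032103747026 / 91779354031915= 1188.94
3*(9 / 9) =3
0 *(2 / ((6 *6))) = 0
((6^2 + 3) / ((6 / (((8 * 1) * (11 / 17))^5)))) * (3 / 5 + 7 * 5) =6105858277376 / 7099285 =860066.65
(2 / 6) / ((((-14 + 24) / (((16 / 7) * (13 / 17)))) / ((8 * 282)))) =78208 / 595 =131.44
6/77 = 0.08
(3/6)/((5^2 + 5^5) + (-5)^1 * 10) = 0.00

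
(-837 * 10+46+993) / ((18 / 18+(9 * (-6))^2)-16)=-7331 / 2901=-2.53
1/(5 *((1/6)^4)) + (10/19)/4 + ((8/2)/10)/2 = 259.53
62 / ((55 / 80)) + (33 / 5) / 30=49721 / 550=90.40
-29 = -29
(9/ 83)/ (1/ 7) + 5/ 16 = 1423/ 1328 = 1.07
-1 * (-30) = 30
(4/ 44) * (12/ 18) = 0.06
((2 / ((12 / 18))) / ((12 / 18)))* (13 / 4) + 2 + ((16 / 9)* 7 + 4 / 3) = 2189 / 72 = 30.40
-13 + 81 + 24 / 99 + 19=2879 / 33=87.24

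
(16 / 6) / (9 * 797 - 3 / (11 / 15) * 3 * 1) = 11 / 29538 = 0.00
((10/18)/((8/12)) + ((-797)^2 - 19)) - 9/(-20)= 38111477/60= 635191.28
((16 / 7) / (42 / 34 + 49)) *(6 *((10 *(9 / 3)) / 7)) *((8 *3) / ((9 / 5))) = 326400 / 20923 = 15.60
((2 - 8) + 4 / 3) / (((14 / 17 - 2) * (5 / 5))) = 119 / 30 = 3.97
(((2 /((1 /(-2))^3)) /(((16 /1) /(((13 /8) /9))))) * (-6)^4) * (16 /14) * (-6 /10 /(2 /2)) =5616 /35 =160.46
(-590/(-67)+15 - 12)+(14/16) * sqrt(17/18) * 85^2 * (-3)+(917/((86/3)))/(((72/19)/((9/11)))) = 9488311/507056 - 50575 * sqrt(34)/16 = -18412.56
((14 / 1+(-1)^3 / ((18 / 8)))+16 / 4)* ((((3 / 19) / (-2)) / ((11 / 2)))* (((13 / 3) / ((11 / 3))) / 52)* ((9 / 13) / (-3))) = 79 / 59774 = 0.00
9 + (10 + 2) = 21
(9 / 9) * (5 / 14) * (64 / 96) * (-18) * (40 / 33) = -400 / 77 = -5.19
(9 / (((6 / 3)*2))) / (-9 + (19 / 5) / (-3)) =-135 / 616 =-0.22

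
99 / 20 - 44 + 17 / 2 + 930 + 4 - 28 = 17509 / 20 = 875.45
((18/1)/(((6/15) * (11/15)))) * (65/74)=43875/814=53.90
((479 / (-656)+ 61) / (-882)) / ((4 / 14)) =-4393 / 18368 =-0.24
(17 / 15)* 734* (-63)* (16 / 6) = -698768 / 5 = -139753.60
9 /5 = 1.80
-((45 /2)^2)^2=-4100625 /16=-256289.06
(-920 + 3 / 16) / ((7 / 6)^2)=-132453 / 196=-675.78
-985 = -985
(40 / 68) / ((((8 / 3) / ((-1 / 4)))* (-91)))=15 / 24752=0.00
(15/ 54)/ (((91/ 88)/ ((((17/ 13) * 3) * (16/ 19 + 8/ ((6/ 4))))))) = 1316480/ 202293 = 6.51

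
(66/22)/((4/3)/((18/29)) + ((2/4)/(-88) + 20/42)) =99792/87107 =1.15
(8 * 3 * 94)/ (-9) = -752/ 3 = -250.67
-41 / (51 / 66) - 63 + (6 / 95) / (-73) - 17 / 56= -768244207 / 6602120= -116.36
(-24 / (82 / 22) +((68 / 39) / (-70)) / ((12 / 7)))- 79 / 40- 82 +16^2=31769849 / 191880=165.57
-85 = -85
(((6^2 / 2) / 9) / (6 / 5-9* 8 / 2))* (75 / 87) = -125 / 2523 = -0.05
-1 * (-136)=136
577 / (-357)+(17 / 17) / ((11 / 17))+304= 1193530 / 3927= 303.93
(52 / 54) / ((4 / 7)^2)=637 / 216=2.95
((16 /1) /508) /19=4 /2413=0.00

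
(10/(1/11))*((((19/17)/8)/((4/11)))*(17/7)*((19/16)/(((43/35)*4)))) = 24.80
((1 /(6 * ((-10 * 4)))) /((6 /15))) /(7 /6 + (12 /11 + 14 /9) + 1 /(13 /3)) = -0.00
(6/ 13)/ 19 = 6/ 247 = 0.02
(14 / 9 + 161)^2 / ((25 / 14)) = 29965166 / 2025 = 14797.61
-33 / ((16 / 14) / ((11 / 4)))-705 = -784.41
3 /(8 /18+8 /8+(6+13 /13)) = 27 /76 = 0.36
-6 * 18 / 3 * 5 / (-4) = 45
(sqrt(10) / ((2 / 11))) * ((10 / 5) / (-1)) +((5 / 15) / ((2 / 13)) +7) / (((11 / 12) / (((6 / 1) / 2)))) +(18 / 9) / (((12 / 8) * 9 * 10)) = 4052 / 135 - 11 * sqrt(10) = -4.77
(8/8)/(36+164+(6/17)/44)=374/74803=0.00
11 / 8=1.38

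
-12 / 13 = -0.92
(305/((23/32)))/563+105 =1369405/12949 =105.75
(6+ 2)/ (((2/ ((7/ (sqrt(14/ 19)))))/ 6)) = 12 * sqrt(266) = 195.71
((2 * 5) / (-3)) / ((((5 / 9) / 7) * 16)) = -21 / 8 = -2.62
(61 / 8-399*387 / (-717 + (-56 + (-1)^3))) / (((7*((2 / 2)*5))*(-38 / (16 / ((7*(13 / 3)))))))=-4971 / 60515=-0.08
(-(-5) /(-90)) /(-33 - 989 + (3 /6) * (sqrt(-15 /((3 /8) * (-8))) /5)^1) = sqrt(5) /188007111 + 10220 /188007111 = 0.00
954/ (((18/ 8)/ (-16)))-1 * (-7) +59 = -6718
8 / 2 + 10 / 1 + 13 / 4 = 69 / 4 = 17.25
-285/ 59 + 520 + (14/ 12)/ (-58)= 10577047/ 20532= 515.15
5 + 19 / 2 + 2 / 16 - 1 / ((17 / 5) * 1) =1949 / 136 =14.33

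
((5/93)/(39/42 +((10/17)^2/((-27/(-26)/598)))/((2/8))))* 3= 546210/2702277409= 0.00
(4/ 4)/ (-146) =-1/ 146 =-0.01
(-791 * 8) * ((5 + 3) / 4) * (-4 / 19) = 2664.42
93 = 93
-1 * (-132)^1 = 132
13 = 13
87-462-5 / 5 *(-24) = -351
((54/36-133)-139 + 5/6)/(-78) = 809/234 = 3.46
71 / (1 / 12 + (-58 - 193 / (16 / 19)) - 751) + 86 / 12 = 2122199 / 298974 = 7.10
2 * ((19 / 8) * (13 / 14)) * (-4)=-247 / 14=-17.64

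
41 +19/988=2133/52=41.02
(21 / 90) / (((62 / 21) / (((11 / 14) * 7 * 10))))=539 / 124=4.35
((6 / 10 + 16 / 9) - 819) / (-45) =36748 / 2025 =18.15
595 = 595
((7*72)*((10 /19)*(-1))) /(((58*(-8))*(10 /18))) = 567 /551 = 1.03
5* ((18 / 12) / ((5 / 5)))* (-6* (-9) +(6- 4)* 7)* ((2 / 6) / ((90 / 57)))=323 / 3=107.67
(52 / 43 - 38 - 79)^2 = 24790441 / 1849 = 13407.49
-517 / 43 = -12.02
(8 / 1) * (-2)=-16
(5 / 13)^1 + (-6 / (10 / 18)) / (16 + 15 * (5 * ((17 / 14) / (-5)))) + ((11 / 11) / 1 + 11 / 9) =135727 / 18135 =7.48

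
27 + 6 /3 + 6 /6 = 30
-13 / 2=-6.50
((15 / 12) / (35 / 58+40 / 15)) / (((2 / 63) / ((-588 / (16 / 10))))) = -20142675 / 4552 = -4425.02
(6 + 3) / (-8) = -9 / 8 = -1.12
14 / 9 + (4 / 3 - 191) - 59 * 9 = -6472 / 9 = -719.11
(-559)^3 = -174676879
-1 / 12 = -0.08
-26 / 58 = -13 / 29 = -0.45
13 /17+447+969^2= 15969949 /17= 939408.76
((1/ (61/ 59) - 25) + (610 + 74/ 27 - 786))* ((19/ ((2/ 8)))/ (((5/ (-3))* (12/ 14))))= 17286808/ 1647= 10495.94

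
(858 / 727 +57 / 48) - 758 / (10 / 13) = -57173159 / 58160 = -983.03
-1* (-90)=90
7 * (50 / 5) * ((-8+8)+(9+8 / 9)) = 6230 / 9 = 692.22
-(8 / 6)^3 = -64 / 27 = -2.37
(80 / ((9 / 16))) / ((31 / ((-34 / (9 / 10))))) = -435200 / 2511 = -173.32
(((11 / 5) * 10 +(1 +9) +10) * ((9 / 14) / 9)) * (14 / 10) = 21 / 5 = 4.20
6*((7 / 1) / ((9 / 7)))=32.67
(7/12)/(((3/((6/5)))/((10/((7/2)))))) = 2/3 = 0.67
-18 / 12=-3 / 2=-1.50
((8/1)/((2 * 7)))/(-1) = -4/7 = -0.57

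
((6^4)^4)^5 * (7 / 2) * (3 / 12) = 156353671465264922715003417628258073449750051376401525248098304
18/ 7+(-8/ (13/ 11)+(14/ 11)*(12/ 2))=3442/ 1001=3.44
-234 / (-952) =117 / 476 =0.25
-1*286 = -286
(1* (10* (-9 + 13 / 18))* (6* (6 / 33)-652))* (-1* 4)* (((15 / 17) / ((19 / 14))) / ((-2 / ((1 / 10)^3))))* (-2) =-1493576 / 10659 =-140.12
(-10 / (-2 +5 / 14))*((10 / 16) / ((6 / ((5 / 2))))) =875 / 552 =1.59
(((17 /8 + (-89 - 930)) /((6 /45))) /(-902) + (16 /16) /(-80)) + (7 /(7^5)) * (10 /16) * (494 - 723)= 1452416523 /173256160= 8.38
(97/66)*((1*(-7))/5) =-679/330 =-2.06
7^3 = 343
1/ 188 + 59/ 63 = 11155/ 11844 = 0.94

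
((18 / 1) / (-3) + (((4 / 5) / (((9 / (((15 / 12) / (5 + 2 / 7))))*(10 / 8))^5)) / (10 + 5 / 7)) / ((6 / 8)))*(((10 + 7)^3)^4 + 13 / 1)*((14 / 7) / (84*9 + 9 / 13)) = -418683016846759678014135714509384 / 45314413294810996125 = -9239510928296.70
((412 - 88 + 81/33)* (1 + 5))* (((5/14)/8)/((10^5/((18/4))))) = 0.00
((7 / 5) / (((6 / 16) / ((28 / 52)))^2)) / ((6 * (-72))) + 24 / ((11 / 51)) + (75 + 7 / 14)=843691331 / 4517370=186.77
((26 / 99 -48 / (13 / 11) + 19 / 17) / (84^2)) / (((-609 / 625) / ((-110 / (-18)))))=2682578125 / 76922458704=0.03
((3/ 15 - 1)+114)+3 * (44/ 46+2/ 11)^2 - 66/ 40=147780719/ 1280180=115.44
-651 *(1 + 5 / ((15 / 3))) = -1302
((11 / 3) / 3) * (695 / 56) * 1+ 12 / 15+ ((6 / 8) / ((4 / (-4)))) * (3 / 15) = 39863 / 2520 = 15.82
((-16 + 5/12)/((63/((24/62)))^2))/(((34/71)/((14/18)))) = -1562/1634661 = -0.00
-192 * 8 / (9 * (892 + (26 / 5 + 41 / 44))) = -112640 / 592767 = -0.19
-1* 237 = -237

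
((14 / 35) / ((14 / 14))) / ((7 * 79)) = 2 / 2765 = 0.00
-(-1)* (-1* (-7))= 7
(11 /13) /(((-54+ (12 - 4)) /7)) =-77 /598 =-0.13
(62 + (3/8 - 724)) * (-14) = 37051/4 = 9262.75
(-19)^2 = 361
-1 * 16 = -16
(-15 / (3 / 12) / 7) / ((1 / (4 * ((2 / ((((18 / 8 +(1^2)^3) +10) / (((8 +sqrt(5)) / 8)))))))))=-1920 / 371 - 240 * sqrt(5) / 371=-6.62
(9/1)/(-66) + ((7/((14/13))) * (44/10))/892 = -5117/49060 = -0.10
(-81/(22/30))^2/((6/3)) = 1476225/242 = 6100.10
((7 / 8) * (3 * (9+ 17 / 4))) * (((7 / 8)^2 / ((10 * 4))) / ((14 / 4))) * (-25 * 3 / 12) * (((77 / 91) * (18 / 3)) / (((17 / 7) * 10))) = -1799721 / 7241728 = -0.25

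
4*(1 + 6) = 28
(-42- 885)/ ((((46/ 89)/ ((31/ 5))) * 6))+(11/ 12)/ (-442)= -1130457371/ 609960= -1853.33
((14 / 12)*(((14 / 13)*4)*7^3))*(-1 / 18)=-33614 / 351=-95.77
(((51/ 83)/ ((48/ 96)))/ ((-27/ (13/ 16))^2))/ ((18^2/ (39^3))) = 6311981/ 30979584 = 0.20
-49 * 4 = -196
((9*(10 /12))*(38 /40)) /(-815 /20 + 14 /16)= -57 /319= -0.18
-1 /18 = -0.06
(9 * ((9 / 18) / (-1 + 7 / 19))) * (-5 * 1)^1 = 285 / 8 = 35.62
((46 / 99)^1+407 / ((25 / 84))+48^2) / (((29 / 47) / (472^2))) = 95160762901376 / 71775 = 1325820451.43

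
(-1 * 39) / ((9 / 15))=-65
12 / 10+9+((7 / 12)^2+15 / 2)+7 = 18029 / 720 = 25.04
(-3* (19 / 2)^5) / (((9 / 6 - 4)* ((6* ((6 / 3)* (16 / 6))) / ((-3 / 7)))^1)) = -22284891 / 17920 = -1243.58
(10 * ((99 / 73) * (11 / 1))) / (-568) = -5445 / 20732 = -0.26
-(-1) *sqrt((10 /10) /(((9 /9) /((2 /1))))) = sqrt(2) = 1.41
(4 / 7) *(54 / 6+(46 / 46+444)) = 1816 / 7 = 259.43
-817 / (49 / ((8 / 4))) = -1634 / 49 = -33.35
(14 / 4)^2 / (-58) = -49 / 232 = -0.21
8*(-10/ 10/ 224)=-0.04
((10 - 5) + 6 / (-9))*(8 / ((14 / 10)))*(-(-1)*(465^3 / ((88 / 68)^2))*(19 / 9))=2658213691250 / 847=3138386884.59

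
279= 279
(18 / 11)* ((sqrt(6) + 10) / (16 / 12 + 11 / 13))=702* sqrt(6) / 935 + 1404 / 187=9.35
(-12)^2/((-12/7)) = -84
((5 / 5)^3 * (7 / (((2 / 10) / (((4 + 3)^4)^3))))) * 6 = 2906670312210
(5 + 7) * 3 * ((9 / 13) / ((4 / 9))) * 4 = 2916 / 13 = 224.31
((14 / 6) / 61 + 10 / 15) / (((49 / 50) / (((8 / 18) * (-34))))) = -292400 / 26901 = -10.87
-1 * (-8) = 8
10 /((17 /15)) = 8.82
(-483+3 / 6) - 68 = -1101 / 2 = -550.50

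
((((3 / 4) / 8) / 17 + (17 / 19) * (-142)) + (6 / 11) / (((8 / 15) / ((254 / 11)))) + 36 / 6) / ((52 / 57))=-365559549 / 3422848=-106.80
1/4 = 0.25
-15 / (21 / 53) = -265 / 7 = -37.86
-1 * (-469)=469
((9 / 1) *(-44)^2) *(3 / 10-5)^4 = 5313972609 / 625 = 8502356.17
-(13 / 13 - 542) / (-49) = -541 / 49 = -11.04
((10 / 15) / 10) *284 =284 / 15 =18.93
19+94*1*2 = 207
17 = 17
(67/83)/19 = 0.04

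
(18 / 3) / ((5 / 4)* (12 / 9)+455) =9 / 685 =0.01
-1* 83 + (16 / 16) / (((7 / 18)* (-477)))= -30795 / 371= -83.01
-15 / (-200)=0.08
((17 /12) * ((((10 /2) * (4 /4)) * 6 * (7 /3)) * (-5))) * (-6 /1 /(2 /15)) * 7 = 312375 /2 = 156187.50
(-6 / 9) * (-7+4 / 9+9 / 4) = 155 / 54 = 2.87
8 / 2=4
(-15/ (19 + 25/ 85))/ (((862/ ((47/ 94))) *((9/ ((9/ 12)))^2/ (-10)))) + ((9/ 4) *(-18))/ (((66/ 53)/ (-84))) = 407831982403/ 149284608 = 2731.91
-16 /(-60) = 4 /15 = 0.27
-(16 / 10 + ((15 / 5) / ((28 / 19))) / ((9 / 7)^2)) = -1529 / 540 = -2.83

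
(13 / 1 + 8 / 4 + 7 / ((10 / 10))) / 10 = 11 / 5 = 2.20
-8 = -8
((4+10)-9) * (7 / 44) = 35 / 44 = 0.80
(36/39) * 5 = 60/13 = 4.62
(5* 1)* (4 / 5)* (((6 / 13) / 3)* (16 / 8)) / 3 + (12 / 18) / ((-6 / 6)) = -10 / 39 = -0.26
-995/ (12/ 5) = -4975/ 12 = -414.58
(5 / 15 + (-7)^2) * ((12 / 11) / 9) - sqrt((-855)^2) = -84053 / 99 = -849.02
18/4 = 9/2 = 4.50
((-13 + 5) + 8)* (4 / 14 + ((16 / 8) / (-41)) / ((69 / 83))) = 0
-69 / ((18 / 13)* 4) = -12.46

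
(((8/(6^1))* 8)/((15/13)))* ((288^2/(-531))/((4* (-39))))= 8192/885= 9.26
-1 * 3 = -3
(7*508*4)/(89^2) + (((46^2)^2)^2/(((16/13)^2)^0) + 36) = 158797136489464436/7921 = 20047612231973.80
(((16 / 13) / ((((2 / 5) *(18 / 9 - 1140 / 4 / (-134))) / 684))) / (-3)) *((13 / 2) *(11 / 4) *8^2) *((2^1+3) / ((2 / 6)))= -1613145600 / 553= -2917080.65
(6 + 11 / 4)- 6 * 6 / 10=5.15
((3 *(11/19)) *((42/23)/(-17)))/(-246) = 231/304589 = 0.00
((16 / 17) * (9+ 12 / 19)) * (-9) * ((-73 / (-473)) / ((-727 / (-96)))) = -184674816 / 111070333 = -1.66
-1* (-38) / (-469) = -38 / 469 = -0.08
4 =4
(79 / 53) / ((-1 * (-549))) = 79 / 29097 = 0.00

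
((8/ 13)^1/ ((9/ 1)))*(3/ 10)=0.02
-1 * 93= -93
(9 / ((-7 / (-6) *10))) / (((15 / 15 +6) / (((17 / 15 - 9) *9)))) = -9558 / 1225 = -7.80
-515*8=-4120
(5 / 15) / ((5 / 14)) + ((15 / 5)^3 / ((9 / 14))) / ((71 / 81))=52024 / 1065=48.85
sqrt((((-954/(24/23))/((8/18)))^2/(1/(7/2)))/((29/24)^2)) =98739 * sqrt(14)/116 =3184.89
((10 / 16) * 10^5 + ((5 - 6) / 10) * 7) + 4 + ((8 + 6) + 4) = 625213 / 10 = 62521.30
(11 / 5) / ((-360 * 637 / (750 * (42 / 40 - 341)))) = 5753 / 2352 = 2.45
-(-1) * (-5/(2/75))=-375/2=-187.50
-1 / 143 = -0.01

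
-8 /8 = -1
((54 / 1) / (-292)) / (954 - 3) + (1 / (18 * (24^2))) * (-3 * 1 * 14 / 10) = -239747 / 399876480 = -0.00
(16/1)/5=3.20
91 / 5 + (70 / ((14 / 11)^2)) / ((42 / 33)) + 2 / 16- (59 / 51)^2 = 50.94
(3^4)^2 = 6561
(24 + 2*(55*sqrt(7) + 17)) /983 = 58 /983 + 110*sqrt(7) /983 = 0.36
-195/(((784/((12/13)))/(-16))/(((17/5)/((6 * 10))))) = 51/245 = 0.21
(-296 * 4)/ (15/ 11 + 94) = -13024/ 1049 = -12.42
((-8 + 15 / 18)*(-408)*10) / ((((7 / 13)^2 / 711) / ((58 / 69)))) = 67926683760 / 1127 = 60272124.01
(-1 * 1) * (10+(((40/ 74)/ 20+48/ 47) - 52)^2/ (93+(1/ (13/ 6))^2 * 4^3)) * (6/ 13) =-3743539647270/ 236156633011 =-15.85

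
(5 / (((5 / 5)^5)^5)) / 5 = 1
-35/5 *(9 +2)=-77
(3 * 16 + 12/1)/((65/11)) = 132/13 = 10.15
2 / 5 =0.40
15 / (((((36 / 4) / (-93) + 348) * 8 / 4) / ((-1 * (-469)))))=14539 / 1438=10.11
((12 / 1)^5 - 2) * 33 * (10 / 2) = 41056950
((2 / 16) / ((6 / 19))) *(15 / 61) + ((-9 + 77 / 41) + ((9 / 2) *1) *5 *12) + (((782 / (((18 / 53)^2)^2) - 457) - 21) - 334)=15287917056733 / 262544976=58229.71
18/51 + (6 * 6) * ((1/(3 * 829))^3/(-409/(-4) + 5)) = 4399399376930/12464964900531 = 0.35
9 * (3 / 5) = 27 / 5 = 5.40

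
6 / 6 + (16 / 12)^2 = 25 / 9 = 2.78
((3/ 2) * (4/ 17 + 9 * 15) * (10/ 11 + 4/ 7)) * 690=24659910/ 119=207226.13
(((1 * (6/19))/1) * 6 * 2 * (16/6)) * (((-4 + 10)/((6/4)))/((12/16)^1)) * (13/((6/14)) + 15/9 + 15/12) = 1792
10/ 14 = 5/ 7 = 0.71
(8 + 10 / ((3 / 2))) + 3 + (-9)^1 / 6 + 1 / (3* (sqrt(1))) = 33 / 2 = 16.50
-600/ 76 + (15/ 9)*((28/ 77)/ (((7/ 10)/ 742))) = 397850/ 627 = 634.53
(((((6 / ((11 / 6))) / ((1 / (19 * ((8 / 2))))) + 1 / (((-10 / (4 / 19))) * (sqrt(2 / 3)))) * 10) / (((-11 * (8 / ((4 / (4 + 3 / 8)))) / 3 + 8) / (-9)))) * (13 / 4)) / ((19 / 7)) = 3538080 / 3179-4914 * sqrt(6) / 104329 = 1112.84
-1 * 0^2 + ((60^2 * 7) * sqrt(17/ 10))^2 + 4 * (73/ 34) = 18352656146/ 17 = 1079568008.59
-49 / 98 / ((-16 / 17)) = 17 / 32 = 0.53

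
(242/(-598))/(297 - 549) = 121/75348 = 0.00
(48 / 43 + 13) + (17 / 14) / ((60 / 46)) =15.05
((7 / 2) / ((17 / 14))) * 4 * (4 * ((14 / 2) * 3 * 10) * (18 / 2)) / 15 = 98784 / 17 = 5810.82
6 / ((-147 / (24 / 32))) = -3 / 98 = -0.03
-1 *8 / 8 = -1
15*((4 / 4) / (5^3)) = 3 / 25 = 0.12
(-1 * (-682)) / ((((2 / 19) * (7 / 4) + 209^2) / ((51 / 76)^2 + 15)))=10143727 / 42050420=0.24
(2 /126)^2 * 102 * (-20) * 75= -17000 /441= -38.55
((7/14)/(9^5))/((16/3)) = 1/629856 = 0.00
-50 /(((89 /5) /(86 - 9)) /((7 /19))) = -134750 /1691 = -79.69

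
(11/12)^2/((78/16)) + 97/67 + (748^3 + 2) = 19684152099997/47034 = 418508995.62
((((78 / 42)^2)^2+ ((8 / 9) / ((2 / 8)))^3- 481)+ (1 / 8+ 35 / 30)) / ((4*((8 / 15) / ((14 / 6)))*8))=-29606018815 / 512096256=-57.81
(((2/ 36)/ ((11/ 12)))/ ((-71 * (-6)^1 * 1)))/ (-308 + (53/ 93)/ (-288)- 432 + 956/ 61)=-181536/ 924256868909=-0.00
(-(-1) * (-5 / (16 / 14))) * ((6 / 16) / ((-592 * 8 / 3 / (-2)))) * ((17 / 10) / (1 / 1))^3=-309519 / 30310400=-0.01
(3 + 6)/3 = 3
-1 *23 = -23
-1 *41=-41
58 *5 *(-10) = -2900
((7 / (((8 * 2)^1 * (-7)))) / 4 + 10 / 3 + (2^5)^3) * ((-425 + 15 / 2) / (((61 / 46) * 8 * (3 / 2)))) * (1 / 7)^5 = -51.16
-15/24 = -5/8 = -0.62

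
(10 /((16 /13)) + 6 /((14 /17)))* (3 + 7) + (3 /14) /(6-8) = 154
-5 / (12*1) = -5 / 12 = -0.42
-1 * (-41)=41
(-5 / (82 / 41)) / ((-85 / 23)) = 23 / 34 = 0.68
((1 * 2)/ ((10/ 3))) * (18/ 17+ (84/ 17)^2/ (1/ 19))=80622/ 289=278.97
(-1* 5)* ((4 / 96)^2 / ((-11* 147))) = 5 / 931392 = 0.00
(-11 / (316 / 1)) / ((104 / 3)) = -33 / 32864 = -0.00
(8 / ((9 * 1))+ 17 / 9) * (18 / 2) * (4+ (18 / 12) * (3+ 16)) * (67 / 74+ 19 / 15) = 783575 / 444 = 1764.81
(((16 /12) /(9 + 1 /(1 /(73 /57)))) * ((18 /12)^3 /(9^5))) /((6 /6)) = 0.00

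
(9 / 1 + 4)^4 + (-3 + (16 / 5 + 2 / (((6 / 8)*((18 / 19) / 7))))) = 3858422 / 135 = 28580.90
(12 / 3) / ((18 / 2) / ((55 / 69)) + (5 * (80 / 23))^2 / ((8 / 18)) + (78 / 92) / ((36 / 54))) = 0.01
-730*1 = -730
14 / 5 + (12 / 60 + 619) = 622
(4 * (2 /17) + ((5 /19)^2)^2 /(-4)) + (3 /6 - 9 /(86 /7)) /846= 75615510143 /161187789492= 0.47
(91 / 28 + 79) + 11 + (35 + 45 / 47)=129.21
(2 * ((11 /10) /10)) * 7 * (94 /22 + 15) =742 /25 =29.68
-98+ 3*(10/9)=-284/3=-94.67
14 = 14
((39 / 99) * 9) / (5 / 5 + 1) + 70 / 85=971 / 374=2.60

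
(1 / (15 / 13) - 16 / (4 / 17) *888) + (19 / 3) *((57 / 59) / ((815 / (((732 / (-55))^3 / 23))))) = -33332505490826819 / 552009789375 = -60383.90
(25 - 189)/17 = -164/17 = -9.65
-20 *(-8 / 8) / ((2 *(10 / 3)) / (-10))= -30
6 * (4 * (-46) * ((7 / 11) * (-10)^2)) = -772800 / 11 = -70254.55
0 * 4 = 0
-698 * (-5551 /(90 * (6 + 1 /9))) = 1937299 /275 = 7044.72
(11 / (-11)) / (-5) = 1 / 5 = 0.20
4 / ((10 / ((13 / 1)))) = 26 / 5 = 5.20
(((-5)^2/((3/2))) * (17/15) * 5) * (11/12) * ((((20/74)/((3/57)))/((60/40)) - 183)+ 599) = 36311.19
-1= -1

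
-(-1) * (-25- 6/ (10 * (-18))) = -749/ 30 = -24.97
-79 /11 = -7.18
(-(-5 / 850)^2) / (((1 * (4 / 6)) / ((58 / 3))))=-29 / 28900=-0.00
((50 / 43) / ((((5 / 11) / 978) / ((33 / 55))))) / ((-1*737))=-5868 / 2881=-2.04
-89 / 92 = -0.97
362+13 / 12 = 4357 / 12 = 363.08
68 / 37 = 1.84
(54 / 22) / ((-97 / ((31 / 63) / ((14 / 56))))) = -372 / 7469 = -0.05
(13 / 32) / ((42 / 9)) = 39 / 448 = 0.09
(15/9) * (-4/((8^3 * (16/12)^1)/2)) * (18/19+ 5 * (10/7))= -1345/8512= -0.16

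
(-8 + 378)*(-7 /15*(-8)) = 4144 /3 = 1381.33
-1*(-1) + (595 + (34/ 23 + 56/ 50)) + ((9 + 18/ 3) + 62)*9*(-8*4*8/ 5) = -20057726/ 575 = -34883.00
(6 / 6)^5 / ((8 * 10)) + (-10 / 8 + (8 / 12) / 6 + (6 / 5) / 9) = -143 / 144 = -0.99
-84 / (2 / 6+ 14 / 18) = -378 / 5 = -75.60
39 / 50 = 0.78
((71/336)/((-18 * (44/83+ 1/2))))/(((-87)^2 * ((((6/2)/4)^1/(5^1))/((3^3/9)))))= -29465/978490044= -0.00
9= 9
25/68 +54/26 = 2161/884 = 2.44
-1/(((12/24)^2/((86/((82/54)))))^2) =-86266944/1681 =-51318.82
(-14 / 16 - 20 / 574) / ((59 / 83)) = -173387 / 135464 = -1.28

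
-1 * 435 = -435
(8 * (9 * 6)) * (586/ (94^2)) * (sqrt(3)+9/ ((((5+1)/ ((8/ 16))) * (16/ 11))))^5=232340055369543/ 296486961152+2300051014659 * sqrt(3)/ 4632608768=1643.59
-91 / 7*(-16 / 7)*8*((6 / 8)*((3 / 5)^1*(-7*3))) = -11232 / 5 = -2246.40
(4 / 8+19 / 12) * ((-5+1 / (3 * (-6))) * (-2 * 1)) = 2275 / 108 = 21.06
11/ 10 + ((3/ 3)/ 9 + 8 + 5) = 1279/ 90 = 14.21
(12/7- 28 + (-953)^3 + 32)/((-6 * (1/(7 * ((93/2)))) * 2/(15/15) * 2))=187818528169/16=11738658010.56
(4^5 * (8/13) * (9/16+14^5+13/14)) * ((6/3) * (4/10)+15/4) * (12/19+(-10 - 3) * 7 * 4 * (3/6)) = -5313915492608/19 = -279679762768.84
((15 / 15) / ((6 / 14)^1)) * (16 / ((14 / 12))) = 32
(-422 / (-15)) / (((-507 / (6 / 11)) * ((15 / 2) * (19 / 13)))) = -1688 / 611325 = -0.00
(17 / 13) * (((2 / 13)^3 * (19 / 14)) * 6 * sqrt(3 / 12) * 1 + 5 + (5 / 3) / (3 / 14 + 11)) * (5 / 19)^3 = 79478108875 / 645881967003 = 0.12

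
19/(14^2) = 19/196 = 0.10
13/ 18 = 0.72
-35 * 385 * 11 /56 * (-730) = 7728875 /4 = 1932218.75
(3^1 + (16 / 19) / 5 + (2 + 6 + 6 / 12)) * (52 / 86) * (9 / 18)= 28821 / 8170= 3.53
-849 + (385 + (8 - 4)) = -460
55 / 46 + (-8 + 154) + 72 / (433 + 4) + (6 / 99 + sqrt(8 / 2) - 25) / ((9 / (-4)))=40897993 / 259578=157.56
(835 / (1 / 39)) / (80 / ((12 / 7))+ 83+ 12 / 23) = 172845 / 691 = 250.14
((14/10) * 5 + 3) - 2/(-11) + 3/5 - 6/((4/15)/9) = -21089/110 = -191.72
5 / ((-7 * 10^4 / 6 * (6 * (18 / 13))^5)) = -371293 / 34284321792000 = -0.00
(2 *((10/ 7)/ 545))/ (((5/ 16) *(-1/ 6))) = -384/ 3815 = -0.10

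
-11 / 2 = -5.50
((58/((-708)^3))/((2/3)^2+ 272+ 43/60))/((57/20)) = -725/3453611777442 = -0.00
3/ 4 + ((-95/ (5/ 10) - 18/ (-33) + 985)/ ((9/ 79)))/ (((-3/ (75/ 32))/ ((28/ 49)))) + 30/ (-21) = -5762329/ 1848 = -3118.14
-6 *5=-30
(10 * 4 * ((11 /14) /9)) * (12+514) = 115720 /63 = 1836.83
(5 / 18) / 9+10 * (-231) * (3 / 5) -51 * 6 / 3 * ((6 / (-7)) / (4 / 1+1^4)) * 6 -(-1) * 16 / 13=-1279.82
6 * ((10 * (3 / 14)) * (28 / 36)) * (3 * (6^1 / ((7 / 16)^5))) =188743680 / 16807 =11230.06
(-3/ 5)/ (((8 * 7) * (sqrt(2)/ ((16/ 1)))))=-3 * sqrt(2)/ 35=-0.12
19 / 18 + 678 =12223 / 18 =679.06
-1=-1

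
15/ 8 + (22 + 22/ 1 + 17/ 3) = 1237/ 24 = 51.54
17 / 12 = 1.42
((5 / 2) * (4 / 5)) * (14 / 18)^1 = 14 / 9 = 1.56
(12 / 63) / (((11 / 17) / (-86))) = -5848 / 231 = -25.32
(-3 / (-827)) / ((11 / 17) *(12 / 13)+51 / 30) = 6630 / 4198679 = 0.00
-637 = -637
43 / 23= 1.87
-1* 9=-9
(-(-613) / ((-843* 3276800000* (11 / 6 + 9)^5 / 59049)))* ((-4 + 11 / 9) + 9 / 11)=31600013301 / 183626666080000000000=0.00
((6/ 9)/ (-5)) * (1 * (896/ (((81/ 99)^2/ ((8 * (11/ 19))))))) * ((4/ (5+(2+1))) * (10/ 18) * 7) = -66784256/ 41553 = -1607.21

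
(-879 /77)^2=130.32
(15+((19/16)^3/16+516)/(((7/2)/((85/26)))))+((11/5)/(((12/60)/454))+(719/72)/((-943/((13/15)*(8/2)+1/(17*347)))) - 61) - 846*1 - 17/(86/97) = 879106600795993918343/192581087987957760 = 4564.86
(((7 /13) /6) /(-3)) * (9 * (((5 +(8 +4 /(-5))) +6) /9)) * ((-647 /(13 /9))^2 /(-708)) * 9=553819707 /398840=1388.58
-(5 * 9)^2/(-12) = 675/4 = 168.75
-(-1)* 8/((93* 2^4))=1/186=0.01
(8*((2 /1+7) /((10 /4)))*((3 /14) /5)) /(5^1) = 216 /875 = 0.25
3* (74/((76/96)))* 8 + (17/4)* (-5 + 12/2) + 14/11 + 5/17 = 31965421/14212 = 2249.19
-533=-533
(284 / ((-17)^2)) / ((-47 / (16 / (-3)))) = 4544 / 40749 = 0.11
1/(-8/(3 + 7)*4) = -5/16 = -0.31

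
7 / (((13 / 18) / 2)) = 252 / 13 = 19.38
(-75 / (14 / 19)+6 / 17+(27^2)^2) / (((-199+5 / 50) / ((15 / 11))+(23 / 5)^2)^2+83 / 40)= 4215293900 / 123380509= 34.16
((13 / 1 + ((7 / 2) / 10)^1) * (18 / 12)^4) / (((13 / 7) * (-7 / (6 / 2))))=-64881 / 4160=-15.60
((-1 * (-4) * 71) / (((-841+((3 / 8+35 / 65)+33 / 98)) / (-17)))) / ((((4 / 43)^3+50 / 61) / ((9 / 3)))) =21.02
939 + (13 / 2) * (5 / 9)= 942.61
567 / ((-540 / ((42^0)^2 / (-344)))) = 21 / 6880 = 0.00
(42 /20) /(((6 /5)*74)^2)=35 /131424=0.00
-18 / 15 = -6 / 5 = -1.20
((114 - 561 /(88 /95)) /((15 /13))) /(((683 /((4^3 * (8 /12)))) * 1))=-90896 /3415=-26.62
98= 98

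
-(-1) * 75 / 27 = 25 / 9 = 2.78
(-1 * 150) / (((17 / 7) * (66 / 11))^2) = -1225 / 1734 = -0.71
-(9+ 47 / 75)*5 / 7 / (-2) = 361 / 105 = 3.44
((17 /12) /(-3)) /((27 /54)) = -17 /18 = -0.94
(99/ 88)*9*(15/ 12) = 405/ 32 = 12.66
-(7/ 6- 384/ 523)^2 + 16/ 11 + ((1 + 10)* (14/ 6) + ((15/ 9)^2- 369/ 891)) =3173468665/ 108317484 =29.30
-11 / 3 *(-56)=616 / 3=205.33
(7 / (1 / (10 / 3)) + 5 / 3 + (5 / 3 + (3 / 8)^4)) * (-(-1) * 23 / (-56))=-7542229 / 688128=-10.96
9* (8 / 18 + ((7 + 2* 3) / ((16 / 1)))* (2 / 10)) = 437 / 80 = 5.46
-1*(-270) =270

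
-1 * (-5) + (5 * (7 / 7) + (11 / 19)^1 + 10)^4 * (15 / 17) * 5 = 575753336485 / 2215457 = 259880.17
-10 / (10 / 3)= -3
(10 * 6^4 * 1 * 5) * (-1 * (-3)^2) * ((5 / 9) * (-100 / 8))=4050000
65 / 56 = 1.16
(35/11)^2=1225/121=10.12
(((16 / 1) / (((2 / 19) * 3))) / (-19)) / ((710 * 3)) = -0.00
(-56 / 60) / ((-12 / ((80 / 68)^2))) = 280 / 2601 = 0.11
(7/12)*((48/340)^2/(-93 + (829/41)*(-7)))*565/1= -97293/3473780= -0.03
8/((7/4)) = 4.57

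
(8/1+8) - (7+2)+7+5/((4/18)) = 73/2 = 36.50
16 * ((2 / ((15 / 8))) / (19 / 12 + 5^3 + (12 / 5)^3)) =25600 / 210611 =0.12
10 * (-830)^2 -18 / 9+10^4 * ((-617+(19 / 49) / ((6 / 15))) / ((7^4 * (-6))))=2431602104606 / 352947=6889425.62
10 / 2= 5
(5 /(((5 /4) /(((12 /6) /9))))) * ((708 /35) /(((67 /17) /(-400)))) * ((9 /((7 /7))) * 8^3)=-3943956480 /469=-8409288.87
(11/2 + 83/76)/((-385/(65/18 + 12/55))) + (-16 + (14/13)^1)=-1881455461/125525400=-14.99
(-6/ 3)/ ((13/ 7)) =-14/ 13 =-1.08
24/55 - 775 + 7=-767.56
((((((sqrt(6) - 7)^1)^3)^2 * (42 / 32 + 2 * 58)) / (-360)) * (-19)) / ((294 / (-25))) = -64267400725 / 338688 + 203100785 * sqrt(6) / 2688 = -4674.65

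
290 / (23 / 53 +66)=15370 / 3521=4.37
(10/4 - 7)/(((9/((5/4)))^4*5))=-125/373248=-0.00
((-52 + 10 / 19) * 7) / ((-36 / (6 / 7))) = 8.58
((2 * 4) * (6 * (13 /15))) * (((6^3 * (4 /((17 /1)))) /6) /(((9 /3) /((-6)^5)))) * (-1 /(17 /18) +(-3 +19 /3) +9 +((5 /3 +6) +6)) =-32917487616 /1445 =-22780268.25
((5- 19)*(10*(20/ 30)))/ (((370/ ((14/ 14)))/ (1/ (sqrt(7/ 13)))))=-4*sqrt(91)/ 111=-0.34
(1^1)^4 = 1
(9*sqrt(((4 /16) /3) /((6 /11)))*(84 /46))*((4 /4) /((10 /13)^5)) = 23391459*sqrt(22) /4600000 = 23.85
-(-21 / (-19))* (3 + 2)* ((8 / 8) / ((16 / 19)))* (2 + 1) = -315 / 16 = -19.69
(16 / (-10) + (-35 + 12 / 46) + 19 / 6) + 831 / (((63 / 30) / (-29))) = -55587923 / 4830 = -11508.89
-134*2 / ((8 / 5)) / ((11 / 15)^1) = -228.41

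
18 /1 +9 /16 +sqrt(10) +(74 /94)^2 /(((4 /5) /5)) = sqrt(10) +792973 /35344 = 25.60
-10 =-10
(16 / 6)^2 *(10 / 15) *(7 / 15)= 896 / 405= 2.21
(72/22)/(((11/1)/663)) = 23868/121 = 197.26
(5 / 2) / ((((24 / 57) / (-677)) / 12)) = -192945 / 4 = -48236.25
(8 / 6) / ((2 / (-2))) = -4 / 3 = -1.33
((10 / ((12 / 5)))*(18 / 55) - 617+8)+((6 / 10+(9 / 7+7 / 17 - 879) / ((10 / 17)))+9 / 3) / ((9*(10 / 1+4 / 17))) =-752175569 / 1205820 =-623.79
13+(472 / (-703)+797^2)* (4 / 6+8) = 3870121749 / 703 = 5505151.85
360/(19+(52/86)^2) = 665640/35807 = 18.59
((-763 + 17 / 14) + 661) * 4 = -2822 / 7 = -403.14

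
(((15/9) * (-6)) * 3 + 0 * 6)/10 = -3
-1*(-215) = 215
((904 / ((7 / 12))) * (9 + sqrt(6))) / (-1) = -97632 / 7 -10848 * sqrt(6) / 7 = -17743.44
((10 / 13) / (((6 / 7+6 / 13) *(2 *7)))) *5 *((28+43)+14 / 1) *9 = 1275 / 8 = 159.38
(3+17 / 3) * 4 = 104 / 3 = 34.67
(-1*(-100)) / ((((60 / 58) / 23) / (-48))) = -106720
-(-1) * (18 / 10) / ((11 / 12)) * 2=216 / 55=3.93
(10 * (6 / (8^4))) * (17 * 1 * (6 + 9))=3825 / 1024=3.74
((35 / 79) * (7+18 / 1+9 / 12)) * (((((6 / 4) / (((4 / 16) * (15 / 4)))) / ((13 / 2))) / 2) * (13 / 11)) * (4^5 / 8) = 184576 / 869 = 212.40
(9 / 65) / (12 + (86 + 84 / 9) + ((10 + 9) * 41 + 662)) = 27 / 301925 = 0.00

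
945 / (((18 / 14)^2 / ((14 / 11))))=24010 / 33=727.58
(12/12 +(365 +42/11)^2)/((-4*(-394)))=86.31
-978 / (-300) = 3.26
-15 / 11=-1.36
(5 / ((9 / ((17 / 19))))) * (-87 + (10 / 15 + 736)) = 322.93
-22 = -22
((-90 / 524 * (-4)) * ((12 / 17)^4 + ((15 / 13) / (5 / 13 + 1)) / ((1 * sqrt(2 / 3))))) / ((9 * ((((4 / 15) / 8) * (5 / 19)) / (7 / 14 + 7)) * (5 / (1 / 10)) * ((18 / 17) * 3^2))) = 21888 / 643603 + 1615 * sqrt(6) / 28296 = 0.17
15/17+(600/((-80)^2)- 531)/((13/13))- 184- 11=-394413/544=-725.02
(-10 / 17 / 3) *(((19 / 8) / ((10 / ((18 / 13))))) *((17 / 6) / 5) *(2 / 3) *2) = -19 / 390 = -0.05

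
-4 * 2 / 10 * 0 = 0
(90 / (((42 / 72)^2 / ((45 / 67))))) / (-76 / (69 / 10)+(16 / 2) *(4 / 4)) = -2515050 / 42679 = -58.93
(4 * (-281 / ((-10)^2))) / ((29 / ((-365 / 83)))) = 20513 / 12035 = 1.70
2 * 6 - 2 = 10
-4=-4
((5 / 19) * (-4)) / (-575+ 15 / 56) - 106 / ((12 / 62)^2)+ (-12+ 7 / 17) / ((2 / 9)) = -53924459155 / 18712359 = -2881.76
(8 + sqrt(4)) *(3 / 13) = 30 / 13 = 2.31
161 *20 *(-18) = -57960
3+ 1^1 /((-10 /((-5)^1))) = 7 /2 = 3.50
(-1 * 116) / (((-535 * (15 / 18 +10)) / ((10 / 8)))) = 174 / 6955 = 0.03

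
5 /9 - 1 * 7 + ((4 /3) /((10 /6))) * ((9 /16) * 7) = -593 /180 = -3.29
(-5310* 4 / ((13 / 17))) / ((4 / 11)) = -992970 / 13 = -76382.31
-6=-6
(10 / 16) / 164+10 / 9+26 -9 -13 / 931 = 18.10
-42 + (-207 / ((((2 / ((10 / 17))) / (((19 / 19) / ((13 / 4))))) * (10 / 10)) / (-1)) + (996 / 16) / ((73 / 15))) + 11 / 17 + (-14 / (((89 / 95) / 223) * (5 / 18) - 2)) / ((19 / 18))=-31414554043 / 9837451676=-3.19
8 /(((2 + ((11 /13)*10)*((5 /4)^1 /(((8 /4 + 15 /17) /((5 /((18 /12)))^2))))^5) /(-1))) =-216838452716613 /595849917315815872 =-0.00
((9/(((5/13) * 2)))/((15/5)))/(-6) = -13/20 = -0.65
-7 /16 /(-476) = 1 /1088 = 0.00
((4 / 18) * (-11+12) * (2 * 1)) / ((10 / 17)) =34 / 45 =0.76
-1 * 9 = -9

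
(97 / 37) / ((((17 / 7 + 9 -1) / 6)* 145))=4074 / 391645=0.01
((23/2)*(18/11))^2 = 42849/121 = 354.12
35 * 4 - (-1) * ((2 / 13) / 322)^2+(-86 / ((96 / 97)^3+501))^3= 58969603189311985403552444541072721 / 421226581099316931062793720290421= 139.99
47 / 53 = 0.89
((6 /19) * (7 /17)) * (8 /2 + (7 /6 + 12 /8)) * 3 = 840 /323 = 2.60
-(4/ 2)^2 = -4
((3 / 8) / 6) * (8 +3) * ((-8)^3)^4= 47244640256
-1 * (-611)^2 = -373321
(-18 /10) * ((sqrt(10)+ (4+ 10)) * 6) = -756 /5 -54 * sqrt(10) /5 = -185.35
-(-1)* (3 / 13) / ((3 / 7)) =0.54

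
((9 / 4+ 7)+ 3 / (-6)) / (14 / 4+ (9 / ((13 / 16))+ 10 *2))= 455 / 1798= 0.25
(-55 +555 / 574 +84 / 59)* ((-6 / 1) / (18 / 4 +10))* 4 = 42760056 / 491057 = 87.08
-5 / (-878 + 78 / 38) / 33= 95 / 549219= 0.00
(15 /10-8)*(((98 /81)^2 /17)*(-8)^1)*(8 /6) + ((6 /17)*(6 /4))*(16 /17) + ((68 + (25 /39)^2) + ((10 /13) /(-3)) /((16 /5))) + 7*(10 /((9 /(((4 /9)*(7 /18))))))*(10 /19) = 11033272252681 /146123285256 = 75.51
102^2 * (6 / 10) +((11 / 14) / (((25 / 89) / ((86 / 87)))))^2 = 1448764378909 / 231800625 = 6250.05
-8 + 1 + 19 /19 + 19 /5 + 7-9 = -21 /5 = -4.20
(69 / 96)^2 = 529 / 1024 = 0.52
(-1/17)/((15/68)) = -4/15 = -0.27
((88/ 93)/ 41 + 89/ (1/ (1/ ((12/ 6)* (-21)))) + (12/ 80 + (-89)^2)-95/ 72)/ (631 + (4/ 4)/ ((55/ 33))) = 25359870463/ 2022964272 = 12.54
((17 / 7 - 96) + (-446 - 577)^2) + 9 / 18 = 14650103 / 14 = 1046435.93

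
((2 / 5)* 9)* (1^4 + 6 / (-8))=9 / 10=0.90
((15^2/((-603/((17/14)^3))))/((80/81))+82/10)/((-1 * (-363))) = 0.02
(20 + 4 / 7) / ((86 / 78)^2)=16.92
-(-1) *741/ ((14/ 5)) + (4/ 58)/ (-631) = 264.64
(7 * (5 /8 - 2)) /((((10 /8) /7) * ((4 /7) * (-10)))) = 3773 /400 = 9.43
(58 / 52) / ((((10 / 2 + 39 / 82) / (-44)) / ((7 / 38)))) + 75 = 8134619 / 110903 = 73.35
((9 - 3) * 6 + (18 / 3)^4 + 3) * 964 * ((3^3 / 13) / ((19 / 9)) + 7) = 2537845680 / 247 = 10274678.87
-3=-3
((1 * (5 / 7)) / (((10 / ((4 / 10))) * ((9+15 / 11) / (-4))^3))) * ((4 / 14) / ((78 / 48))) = -170368 / 589839705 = -0.00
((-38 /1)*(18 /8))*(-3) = 513 /2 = 256.50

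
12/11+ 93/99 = 67/33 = 2.03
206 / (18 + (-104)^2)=103 / 5417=0.02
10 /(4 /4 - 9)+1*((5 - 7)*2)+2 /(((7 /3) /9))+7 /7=97 /28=3.46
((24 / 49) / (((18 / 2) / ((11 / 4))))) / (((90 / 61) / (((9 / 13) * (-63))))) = -2013 / 455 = -4.42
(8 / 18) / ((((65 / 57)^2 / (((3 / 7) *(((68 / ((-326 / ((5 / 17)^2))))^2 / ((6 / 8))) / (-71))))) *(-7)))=577600 / 4514547064391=0.00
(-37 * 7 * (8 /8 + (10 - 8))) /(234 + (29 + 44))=-777 /307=-2.53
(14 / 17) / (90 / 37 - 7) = -518 / 2873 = -0.18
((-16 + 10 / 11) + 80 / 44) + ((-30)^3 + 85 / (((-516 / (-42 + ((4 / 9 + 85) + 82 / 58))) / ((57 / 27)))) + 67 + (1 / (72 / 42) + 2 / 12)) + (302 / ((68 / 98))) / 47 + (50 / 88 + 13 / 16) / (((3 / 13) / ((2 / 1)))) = -573981771235595 / 21306012552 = -26939.90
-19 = -19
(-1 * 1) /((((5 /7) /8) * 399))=-8 /285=-0.03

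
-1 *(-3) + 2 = 5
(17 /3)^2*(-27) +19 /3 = -2582 /3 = -860.67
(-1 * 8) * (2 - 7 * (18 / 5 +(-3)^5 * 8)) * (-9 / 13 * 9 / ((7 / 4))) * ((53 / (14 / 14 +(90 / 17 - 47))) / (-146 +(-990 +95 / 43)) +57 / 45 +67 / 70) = 12848517850275936 / 14923970425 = 860931.61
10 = 10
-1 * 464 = -464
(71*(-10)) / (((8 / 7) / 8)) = -4970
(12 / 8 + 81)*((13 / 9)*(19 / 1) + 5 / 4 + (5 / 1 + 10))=86515 / 24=3604.79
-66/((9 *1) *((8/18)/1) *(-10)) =33/20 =1.65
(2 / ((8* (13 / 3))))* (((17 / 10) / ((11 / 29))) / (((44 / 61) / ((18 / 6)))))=270657 / 251680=1.08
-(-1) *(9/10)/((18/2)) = 1/10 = 0.10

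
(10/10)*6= 6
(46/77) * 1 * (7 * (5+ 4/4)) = 276/11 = 25.09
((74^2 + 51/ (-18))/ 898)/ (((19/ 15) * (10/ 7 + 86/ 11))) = 12643015/ 24296288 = 0.52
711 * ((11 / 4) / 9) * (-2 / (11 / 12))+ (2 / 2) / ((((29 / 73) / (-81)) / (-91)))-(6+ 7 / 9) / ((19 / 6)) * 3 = 9958865 / 551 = 18074.17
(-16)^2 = 256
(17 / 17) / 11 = 1 / 11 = 0.09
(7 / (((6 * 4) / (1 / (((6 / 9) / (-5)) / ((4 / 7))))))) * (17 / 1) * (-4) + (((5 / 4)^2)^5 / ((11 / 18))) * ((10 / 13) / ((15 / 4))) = 825886955 / 9371648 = 88.13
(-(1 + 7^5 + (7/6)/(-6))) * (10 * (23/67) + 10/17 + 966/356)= -48597863561/429336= -113193.08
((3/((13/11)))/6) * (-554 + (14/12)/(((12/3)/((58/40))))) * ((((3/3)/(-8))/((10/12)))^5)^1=236753847/13312000000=0.02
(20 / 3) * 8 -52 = 4 / 3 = 1.33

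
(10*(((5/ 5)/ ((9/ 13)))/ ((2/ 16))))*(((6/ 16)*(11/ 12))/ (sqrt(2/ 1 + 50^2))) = 715*sqrt(278)/ 15012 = 0.79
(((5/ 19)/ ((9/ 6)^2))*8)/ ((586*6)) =40/ 150309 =0.00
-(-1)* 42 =42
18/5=3.60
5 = 5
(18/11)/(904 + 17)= 6/3377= 0.00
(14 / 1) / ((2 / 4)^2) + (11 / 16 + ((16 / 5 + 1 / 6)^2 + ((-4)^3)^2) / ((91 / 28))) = 61798591 / 46800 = 1320.48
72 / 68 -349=-5915 / 17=-347.94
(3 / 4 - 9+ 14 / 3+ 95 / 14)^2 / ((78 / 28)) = 72361 / 19656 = 3.68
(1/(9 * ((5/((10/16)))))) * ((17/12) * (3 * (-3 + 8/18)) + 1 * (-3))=-499/2592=-0.19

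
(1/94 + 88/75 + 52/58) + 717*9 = 1319741213/204450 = 6455.08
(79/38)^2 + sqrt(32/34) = 4 *sqrt(17)/17 + 6241/1444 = 5.29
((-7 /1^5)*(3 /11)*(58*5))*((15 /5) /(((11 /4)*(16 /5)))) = -45675 /242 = -188.74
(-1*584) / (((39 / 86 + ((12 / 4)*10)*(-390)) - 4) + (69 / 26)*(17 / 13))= 0.05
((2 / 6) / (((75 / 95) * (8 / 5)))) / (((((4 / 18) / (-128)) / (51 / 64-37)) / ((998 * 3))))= 65902431 / 4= 16475607.75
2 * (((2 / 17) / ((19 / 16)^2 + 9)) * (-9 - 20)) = -29696 / 45305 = -0.66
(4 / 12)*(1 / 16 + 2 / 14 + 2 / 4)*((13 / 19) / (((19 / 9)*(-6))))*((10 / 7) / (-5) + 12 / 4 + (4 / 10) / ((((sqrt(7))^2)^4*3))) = -0.03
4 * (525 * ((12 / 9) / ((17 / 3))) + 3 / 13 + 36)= 141228 / 221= 639.04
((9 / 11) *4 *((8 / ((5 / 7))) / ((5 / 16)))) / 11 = 32256 / 3025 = 10.66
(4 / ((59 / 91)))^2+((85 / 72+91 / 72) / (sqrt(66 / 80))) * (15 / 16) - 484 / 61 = 5 * sqrt(330) / 36+6397452 / 212341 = 32.65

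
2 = 2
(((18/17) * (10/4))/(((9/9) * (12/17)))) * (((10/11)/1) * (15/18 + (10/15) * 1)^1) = 225/44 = 5.11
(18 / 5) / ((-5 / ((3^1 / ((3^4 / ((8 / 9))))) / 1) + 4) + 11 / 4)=-16 / 645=-0.02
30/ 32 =15/ 16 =0.94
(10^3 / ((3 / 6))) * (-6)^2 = 72000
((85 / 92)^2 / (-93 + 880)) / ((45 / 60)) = 0.00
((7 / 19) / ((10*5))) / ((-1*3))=-7 / 2850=-0.00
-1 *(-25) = 25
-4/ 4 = -1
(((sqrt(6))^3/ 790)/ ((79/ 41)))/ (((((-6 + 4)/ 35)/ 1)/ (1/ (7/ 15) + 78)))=-69003*sqrt(6)/ 12482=-13.54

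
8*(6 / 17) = 48 / 17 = 2.82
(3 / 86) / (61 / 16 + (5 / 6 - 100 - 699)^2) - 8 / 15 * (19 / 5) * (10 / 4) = -299801849404 / 59171418285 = -5.07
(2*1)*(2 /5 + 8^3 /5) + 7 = 1063 /5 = 212.60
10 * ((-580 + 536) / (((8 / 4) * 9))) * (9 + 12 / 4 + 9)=-1540 / 3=-513.33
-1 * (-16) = 16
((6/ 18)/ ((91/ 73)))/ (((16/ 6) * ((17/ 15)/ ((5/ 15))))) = 0.03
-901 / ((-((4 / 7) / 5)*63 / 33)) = 49555 / 12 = 4129.58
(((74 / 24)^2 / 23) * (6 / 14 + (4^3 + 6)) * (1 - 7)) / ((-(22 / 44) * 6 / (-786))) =-88414127 / 1932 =-45763.01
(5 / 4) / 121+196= 196.01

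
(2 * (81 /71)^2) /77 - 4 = -1539506 /388157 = -3.97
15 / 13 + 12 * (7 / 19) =1377 / 247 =5.57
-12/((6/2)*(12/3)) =-1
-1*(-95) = 95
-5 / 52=-0.10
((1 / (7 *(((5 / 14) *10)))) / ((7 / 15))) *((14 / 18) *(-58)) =-58 / 15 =-3.87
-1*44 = -44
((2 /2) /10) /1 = 1 /10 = 0.10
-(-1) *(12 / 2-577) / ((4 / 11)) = -6281 / 4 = -1570.25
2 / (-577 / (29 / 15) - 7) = -29 / 4429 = -0.01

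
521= 521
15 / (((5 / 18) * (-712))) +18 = 6381 / 356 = 17.92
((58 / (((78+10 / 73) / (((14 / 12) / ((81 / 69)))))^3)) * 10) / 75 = 3869552099 / 243181959644160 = 0.00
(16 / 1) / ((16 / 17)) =17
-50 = -50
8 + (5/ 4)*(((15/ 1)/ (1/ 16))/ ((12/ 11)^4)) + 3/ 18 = 380137/ 1728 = 219.99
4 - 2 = 2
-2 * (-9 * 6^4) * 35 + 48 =816528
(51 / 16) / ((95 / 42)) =1071 / 760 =1.41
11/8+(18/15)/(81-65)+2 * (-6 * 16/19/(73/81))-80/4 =-825617/27740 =-29.76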